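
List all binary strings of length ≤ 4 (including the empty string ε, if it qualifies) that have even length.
Checking every binary string of length 0 to 4:
  Length 0: accepted: ε | rejected: (none)
  Length 1: accepted: (none) | rejected: 0, 1
  Length 2: accepted: 00, 01, 10, 11 | rejected: (none)
  Length 3: accepted: (none) | rejected: 000, 001, 010, 011, 100, 101, 110, 111
  Length 4: accepted: 0000, 0001, 0010, 0011, 0100, 0101, 0110, 0111, 1000, 1001, 1010, 1011, 1100, 1101, 1110, 1111 | rejected: (none)
Total: 21 string(s).

Final answer: ε, 00, 01, 10, 11, 0000, 0001, 0010, 0011, 0100, 0101, 0110, 0111, 1000, 1001, 1010, 1011, 1100, 1101, 1110, 1111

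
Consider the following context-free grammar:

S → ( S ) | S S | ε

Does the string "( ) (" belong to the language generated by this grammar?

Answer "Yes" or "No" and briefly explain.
Each production adds parentheses only in matched pairs (S → ( S )) or none at all, so every derived string has equally many '(' and ')'. The string ( ) ( has two '(' and one ')', so it cannot be derived.

Final answer: No - no valid derivation exists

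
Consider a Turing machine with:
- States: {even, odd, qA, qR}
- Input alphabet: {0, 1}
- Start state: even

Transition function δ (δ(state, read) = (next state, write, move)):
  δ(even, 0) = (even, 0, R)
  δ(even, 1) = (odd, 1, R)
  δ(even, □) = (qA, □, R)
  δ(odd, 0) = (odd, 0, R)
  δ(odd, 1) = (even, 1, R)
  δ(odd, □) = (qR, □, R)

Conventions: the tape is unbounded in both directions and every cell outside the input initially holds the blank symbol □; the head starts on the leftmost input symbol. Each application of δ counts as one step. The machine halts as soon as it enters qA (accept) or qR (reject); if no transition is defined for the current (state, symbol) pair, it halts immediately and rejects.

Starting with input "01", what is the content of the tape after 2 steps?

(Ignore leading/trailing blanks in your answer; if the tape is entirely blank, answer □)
Step 0: [even]01 (head at position 0)
Step 1: δ(even, 0) = (even, 0, R)  ⊢  0[even]1 (head at position 1)
Step 2: δ(even, 1) = (odd, 1, R)  ⊢  01[odd]□ (head at position 2)
Tape after 2 steps (ignoring surrounding blanks): 01

Final answer: Tape: 01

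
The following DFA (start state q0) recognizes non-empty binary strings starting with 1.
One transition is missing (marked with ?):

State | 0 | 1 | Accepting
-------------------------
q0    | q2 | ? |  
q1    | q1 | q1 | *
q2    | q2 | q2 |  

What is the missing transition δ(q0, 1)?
q1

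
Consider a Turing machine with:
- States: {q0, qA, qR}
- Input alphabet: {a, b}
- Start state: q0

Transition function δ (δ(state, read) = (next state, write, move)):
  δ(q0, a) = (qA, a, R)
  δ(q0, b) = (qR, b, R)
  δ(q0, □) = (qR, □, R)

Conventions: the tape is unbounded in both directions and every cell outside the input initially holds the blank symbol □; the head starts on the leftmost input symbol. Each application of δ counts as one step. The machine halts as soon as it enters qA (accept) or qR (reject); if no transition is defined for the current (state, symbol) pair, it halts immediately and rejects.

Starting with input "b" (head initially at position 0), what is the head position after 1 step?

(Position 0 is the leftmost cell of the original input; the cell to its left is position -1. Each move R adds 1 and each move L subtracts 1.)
Step 0: [q0]b (head at position 0)
Step 1: δ(q0, b) = (qR, b, R)  ⊢  b[qR]□ (head at position 1)
Head position after 1 step: 1

Final answer: Position 1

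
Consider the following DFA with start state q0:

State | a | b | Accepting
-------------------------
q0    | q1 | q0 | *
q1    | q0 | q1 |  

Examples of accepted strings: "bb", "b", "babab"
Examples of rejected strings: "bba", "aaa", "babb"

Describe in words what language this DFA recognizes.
strings over {a,b} with an even number of a's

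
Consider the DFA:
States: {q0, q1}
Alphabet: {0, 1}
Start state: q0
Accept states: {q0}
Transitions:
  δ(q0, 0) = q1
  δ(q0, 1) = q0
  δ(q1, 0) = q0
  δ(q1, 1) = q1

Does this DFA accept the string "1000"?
Processing string "1000":
  q0 --1--> q0
  q0 --0--> q1
  q1 --0--> q0
  q0 --0--> q1
Final state: q1
Accept states: {q0}
q1 is not an accept state, so the string is rejected.

Final answer: No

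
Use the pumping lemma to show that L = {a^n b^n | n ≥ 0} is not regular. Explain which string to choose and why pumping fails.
Language: L = {a^n b^n | n ≥ 0} (equal numbers of a's followed by b's)
Step 1: Assume for contradiction that L is regular, with pumping length p.
Step 2: Choose s = a^p b^p. Then s ∈ L (it has p a's followed by p b's) and |s| ≥ p.
Step 3: Consider any decomposition s = xyz with |xy| ≤ p and |y| > 0. Since |xy| ≤ p and the first p symbols of s are all a's, y = a^k for some k with 1 ≤ k ≤ p.
Step 4: Pumping up (i = 2): xy²z = a^(p+k) b^p, which has more a's than b's, so xy²z ∉ L.
This contradicts the pumping lemma, so L is not regular.

Final answer: Choose s = a^p b^p. Since |xy| ≤ p, y = a^k with k ≥ 1. Then xy²z = a^(p+k) b^p ∉ L.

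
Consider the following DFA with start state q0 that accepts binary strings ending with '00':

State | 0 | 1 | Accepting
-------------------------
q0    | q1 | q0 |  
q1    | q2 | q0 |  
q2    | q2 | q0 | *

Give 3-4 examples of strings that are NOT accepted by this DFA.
Any strings that end in a non-accepting state work; for example:
ε: q0; q0 is not accepting → rejected
"1": q0 → q0; q0 is not accepting → rejected
"10": q0 → q0 → q1; q1 is not accepting → rejected
"1010": q0 → q0 → q1 → q0 → q1; q1 is not accepting → rejected

Final answer: ε, "1", "10", "1010"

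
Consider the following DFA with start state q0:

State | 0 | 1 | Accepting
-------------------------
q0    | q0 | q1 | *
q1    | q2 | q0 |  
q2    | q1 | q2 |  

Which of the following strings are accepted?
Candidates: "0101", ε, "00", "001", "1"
"0101": q0 → q0 → q1 → q2 → q2; q2 is not accepting → rejected
ε: q0; q0 is accepting → accepted
"00": q0 → q0 → q0; q0 is accepting → accepted
"001": q0 → q0 → q0 → q1; q1 is not accepting → rejected
"1": q0 → q1; q1 is not accepting → rejected

Final answer: ε, "00"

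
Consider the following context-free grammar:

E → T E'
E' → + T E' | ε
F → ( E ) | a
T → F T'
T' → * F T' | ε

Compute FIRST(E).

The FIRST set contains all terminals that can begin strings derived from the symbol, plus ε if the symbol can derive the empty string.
FIRST(F): F → ( E ) contributes '(' and F → a contributes 'a', so FIRST(F) = {(, a}. F is not nullable.
FIRST(T): T → F T' begins with F, and F is not nullable, so FIRST(T) = FIRST(F) = {(, a}.
FIRST(E): E → T E' begins with T, and T is not nullable, so FIRST(E) = FIRST(T) = {(, a}.

Final answer: {(, a}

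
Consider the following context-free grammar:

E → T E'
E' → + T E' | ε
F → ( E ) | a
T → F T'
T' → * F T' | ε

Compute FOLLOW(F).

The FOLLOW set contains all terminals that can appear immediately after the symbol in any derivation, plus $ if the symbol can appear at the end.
Useful FIRST sets: FIRST(E') = {+, ε}, FIRST(T') = {*, ε} (both E' and T' are nullable).
FOLLOW(E): E is the start symbol → $; E appears in F → ( E ) followed by ')' → FOLLOW(E) = {), $}.
FOLLOW(E'): E' appears at the right end of E → T E' and of E' → + T E', so FOLLOW(E') ⊇ FOLLOW(E) (the second occurrence adds nothing new). FOLLOW(E') = {), $}.
FOLLOW(T): in E → T E' and E' → + T E', T is followed by E': add FIRST(E') minus ε = {+}; since E' is nullable, also add FOLLOW(E) and FOLLOW(E') = {), $}. FOLLOW(T) = {+, ), $}.
FOLLOW(T'): T' appears at the right end of T → F T' and of T' → * F T', so FOLLOW(T') = FOLLOW(T) = {+, ), $}.
FOLLOW(F): in T → F T' and T' → * F T', F is followed by T': add FIRST(T') minus ε = {*}; since T' is nullable, also add FOLLOW(T) and FOLLOW(T') = {+, ), $}. FOLLOW(F) = {*, +, ), $}.

Final answer: {$, ), *, +}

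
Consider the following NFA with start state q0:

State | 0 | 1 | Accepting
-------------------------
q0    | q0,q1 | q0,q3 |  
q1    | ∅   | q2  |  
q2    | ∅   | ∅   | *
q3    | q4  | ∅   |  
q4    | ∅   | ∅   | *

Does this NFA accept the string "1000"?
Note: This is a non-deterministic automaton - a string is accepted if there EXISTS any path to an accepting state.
Track the set of states the NFA could be in: start {q0}
Read '1': {q0} → {q0, q3}
Read '0': {q0, q3} → {q0, q1, q4}
Read '0': {q0, q1, q4} → {q0, q1}
Read '0': {q0, q1} → {q0, q1}
Final set {q0, q1} contains no accepting state → rejected.

Final answer: No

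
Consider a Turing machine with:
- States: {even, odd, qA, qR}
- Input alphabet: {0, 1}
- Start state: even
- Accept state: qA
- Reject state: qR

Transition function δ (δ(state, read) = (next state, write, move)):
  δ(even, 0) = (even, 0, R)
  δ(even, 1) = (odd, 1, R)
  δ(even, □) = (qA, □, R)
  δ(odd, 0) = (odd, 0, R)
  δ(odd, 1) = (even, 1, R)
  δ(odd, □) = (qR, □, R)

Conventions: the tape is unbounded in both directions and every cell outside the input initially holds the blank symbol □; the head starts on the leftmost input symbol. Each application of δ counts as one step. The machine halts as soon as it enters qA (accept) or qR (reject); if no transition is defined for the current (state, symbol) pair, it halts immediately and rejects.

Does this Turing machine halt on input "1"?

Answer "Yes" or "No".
Step 0: [even]1 (head at position 0)
Step 1: δ(even, 1) = (odd, 1, R)  ⊢  1[odd]□ (head at position 1)
Step 2: δ(odd, □) = (qR, □, R)  ⊢  1□[qR]□ (head at position 2)
The machine is in qR, so it halts and rejects.
It halts after 2 steps.

Final answer: Yes - halts after 2 steps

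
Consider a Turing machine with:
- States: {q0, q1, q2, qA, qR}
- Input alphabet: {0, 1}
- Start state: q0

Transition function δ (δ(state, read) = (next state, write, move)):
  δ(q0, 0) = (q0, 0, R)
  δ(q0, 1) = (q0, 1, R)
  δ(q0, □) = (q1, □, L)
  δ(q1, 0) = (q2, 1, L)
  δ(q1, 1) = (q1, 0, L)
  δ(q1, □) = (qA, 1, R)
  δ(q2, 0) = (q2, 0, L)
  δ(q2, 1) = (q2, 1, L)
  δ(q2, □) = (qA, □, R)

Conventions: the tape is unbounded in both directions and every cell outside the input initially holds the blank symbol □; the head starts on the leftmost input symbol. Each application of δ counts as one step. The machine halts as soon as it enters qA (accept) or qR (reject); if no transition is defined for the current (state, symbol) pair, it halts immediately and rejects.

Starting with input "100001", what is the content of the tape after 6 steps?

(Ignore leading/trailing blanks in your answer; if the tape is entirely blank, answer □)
Step 0: [q0]100001 (head at position 0)
Step 1: δ(q0, 1) = (q0, 1, R)  ⊢  1[q0]00001 (head at position 1)
Step 2: δ(q0, 0) = (q0, 0, R)  ⊢  10[q0]0001 (head at position 2)
Step 3: δ(q0, 0) = (q0, 0, R)  ⊢  100[q0]001 (head at position 3)
Step 4: δ(q0, 0) = (q0, 0, R)  ⊢  1000[q0]01 (head at position 4)
Step 5: δ(q0, 0) = (q0, 0, R)  ⊢  10000[q0]1 (head at position 5)
Step 6: δ(q0, 1) = (q0, 1, R)  ⊢  100001[q0]□ (head at position 6)
Tape after 6 steps (ignoring surrounding blanks): 100001

Final answer: Tape: 100001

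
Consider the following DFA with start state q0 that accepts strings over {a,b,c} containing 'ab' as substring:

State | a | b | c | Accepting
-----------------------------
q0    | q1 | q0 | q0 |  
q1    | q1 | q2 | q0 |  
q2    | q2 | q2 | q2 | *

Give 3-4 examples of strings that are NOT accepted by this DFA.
Any strings that end in a non-accepting state work; for example:
"aaa": q0 → q1 → q1 → q1; q1 is not accepting → rejected
"cbb": q0 → q0 → q0 → q0; q0 is not accepting → rejected
"baca": q0 → q0 → q1 → q0 → q1; q1 is not accepting → rejected
"bcba": q0 → q0 → q0 → q0 → q1; q1 is not accepting → rejected

Final answer: "aaa", "cbb", "baca", "bcba"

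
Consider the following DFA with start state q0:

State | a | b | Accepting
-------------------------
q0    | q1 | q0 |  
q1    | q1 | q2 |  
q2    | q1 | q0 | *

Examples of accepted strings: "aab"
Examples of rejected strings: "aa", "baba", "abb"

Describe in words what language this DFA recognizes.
strings over {a,b} ending with 'ab'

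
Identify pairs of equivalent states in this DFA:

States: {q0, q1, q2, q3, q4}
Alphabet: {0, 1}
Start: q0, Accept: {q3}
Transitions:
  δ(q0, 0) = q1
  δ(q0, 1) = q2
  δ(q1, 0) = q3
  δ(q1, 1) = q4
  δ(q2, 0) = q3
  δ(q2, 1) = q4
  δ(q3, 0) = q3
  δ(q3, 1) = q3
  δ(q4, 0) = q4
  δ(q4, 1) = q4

Using the table-filling algorithm:
Round 0 – mark pairs where exactly one state is accepting: (q0,q3), (q1,q3), (q2,q3), (q3,q4)
Round 1 – newly marked: (q0,q1) [on 0: q1 vs q3, already marked]; (q0,q2) [on 0: q1 vs q3, already marked]; (q1,q4) [on 0: q3 vs q4, already marked]; (q2,q4) [on 0: q3 vs q4, already marked]
Round 2 – newly marked: (q0,q4) [on 0: q1 vs q4, already marked]
No further pairs can be marked.
(q1, q2) unmarked: δ(q1,0)=q3, δ(q2,0)=q3; δ(q1,1)=q4, δ(q2,1)=q4 → equivalent
Equivalent pairs: (q1, q2)

Final answer: Equivalent pairs: (q1, q2)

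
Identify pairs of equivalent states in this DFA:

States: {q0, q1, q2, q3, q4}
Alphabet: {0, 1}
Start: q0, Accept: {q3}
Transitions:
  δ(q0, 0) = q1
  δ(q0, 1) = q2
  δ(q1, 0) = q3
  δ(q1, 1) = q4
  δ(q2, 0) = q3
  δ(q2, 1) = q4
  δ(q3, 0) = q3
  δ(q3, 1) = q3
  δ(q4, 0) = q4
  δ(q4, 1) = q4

Using the table-filling algorithm:
Round 0 – mark pairs where exactly one state is accepting: (q0,q3), (q1,q3), (q2,q3), (q3,q4)
Round 1 – newly marked: (q0,q1) [on 0: q1 vs q3, already marked]; (q0,q2) [on 0: q1 vs q3, already marked]; (q1,q4) [on 0: q3 vs q4, already marked]; (q2,q4) [on 0: q3 vs q4, already marked]
Round 2 – newly marked: (q0,q4) [on 0: q1 vs q4, already marked]
No further pairs can be marked.
(q1, q2) unmarked: δ(q1,0)=q3, δ(q2,0)=q3; δ(q1,1)=q4, δ(q2,1)=q4 → equivalent
Equivalent pairs: (q1, q2)

Final answer: Equivalent pairs: (q1, q2)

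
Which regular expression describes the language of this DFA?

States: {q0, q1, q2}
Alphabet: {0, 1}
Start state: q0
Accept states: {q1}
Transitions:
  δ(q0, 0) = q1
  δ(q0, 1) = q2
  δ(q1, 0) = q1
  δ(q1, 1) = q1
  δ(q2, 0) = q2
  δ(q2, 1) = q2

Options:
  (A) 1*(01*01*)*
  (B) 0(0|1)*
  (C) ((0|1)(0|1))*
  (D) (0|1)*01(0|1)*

Testing sample strings against the DFA:
  '000' -> accepted
  '10' -> rejected
  '000' -> accepted
  '1000' -> rejected
Checking each option for a counterexample:
  (A) 1*(01*01*)*: ε is rejected by the DFA but matches the regex → eliminated
  (B) 0(0|1)*: agrees with the DFA on all strings of length ≤ 4
  (C) ((0|1)(0|1))*: ε is rejected by the DFA but matches the regex → eliminated
  (D) (0|1)*01(0|1)*: '0' is accepted by the DFA but does not match the regex → eliminated
Only (B) 0(0|1)* is consistent with the DFA.

Final answer: (B) 0(0|1)*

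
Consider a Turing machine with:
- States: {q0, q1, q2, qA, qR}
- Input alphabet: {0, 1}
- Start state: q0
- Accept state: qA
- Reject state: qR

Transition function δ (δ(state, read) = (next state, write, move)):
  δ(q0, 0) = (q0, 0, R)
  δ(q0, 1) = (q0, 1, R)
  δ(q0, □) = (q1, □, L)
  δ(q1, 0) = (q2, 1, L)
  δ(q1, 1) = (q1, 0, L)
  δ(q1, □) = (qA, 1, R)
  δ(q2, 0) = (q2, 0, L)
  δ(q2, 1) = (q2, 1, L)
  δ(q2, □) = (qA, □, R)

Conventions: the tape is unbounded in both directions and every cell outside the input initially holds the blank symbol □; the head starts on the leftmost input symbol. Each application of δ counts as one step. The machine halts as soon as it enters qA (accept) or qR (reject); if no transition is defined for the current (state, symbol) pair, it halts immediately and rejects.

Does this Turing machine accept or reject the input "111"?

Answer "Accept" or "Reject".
Step 0: [q0]111 (head at position 0)
Step 1: δ(q0, 1) = (q0, 1, R)  ⊢  1[q0]11 (head at position 1)
Step 2: δ(q0, 1) = (q0, 1, R)  ⊢  11[q0]1 (head at position 2)
Step 3: δ(q0, 1) = (q0, 1, R)  ⊢  111[q0]□ (head at position 3)
Step 4: δ(q0, □) = (q1, □, L)  ⊢  11[q1]1□ (head at position 2)
Step 5: δ(q1, 1) = (q1, 0, L)  ⊢  1[q1]10□ (head at position 1)
Step 6: δ(q1, 1) = (q1, 0, L)  ⊢  [q1]100□ (head at position 0)
Step 7: δ(q1, 1) = (q1, 0, L)  ⊢  [q1]□000□ (head at position -1)
Step 8: δ(q1, □) = (qA, 1, R)  ⊢  1[qA]000□ (head at position 0)
The machine is in qA, so it halts and accepts.

Final answer: Accept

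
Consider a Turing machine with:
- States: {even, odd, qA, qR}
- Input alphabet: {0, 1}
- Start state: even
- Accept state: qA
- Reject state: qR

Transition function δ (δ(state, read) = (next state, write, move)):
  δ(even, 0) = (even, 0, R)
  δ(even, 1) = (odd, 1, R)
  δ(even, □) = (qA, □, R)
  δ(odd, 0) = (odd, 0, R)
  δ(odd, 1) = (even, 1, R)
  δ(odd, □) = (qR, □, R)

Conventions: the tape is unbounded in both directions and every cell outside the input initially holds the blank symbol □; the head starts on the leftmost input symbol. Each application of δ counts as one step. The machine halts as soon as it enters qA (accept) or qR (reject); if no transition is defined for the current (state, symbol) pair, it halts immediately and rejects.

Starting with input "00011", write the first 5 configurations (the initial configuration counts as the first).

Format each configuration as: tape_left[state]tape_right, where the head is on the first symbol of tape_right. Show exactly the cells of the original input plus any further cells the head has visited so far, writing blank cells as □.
Step 0: [even]00011 (head at position 0)
Step 1: δ(even, 0) = (even, 0, R)  ⊢  0[even]0011 (head at position 1)
Step 2: δ(even, 0) = (even, 0, R)  ⊢  00[even]011 (head at position 2)
Step 3: δ(even, 0) = (even, 0, R)  ⊢  000[even]11 (head at position 3)
Step 4: δ(even, 1) = (odd, 1, R)  ⊢  0001[odd]1 (head at position 4)

Final answer: [even]00011 ⊢ 0[even]0011 ⊢ 00[even]011 ⊢ 000[even]11 ⊢ 0001[odd]1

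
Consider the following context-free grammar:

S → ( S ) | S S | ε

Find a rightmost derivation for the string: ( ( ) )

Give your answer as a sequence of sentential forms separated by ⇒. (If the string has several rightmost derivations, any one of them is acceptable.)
Start with S.
Step 1: the rightmost non-terminal is S; apply S → ( S ):  ( S )
Step 2: the rightmost non-terminal is S; apply S → ( S ):  ( ( S ) )
Step 3: the rightmost non-terminal is S; apply S → ε:  ( ( ) )

Final answer: S ⇒ ( S ) ⇒ ( ( S ) ) ⇒ ( ( ) )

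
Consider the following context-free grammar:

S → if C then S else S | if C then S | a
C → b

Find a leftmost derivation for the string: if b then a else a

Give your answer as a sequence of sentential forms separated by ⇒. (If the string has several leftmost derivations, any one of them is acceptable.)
Start with S.
Step 1: the leftmost non-terminal is S; apply S → if C then S else S:  if C then S else S
Step 2: the leftmost non-terminal is C; apply C → b:  if b then S else S
Step 3: the leftmost non-terminal is S; apply S → a:  if b then a else S
Step 4: the leftmost non-terminal is S; apply S → a:  if b then a else a

Final answer: S ⇒ if C then S else S ⇒ if b then S else S ⇒ if b then a else S ⇒ if b then a else a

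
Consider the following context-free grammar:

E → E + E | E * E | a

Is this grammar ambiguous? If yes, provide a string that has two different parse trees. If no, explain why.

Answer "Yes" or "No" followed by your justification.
Two different leftmost derivations of a + a * a:
  (1) E ⇒ E + E ⇒ a + E ⇒ a + E * E ⇒ a + a * E ⇒ a + a * a   (tree groups a + (a * a))
  (2) E ⇒ E * E ⇒ E + E * E ⇒ a + E * E ⇒ a + a * E ⇒ a + a * a   (tree groups (a + a) * a)
Two distinct leftmost derivations = two distinct parse trees, so the grammar is ambiguous.

Final answer: Yes - the string 'a + a * a' has two distinct leftmost derivations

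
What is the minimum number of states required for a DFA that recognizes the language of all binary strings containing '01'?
Language: binary strings containing '01'
Lower bound (Myhill–Nerode): the prefixes ε, 0, 01 are pairwise distinguishable:
  ε vs 01: suffix ε distinguishes them (ε is rejected, 01 is accepted)
  0 vs 01: suffix ε distinguishes them (0 is rejected, 01 is accepted)
  ε vs 0: suffix 1 distinguishes them (ε·1 = 1 is rejected, 0·1 = 01 is accepted)
So any DFA needs at least 3 states.
Upper bound: a DFA with 3 states exists (one state per class above: 'no progress', 'last symbol 0', and 'seen 01' (accepting sink)).
Minimum states: 3

Final answer: 3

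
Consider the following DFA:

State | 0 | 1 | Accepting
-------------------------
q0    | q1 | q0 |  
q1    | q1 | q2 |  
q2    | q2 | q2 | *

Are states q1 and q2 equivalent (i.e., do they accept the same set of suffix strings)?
Try the suffix ε (the empty string).
From q1: q1 — not accepting.
From q2: q2 — accepting.
The two states disagree on this suffix, so they are not equivalent.

Final answer: No. Distinguishing string: ε (the empty string) - accepted from q2 but not from q1.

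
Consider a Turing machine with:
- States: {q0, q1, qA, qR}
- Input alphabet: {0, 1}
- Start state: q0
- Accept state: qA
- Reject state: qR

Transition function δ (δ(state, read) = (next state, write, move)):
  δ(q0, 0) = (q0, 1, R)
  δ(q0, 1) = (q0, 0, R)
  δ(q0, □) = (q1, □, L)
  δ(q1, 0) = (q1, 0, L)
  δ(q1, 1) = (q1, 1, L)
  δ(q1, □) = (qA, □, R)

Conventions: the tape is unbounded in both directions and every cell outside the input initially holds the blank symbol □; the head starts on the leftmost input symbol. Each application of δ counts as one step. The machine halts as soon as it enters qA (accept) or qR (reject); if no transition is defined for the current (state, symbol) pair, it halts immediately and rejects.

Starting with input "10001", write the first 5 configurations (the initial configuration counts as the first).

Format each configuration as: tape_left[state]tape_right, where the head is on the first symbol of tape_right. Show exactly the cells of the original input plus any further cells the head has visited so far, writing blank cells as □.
Step 0: [q0]10001 (head at position 0)
Step 1: δ(q0, 1) = (q0, 0, R)  ⊢  0[q0]0001 (head at position 1)
Step 2: δ(q0, 0) = (q0, 1, R)  ⊢  01[q0]001 (head at position 2)
Step 3: δ(q0, 0) = (q0, 1, R)  ⊢  011[q0]01 (head at position 3)
Step 4: δ(q0, 0) = (q0, 1, R)  ⊢  0111[q0]1 (head at position 4)

Final answer: [q0]10001 ⊢ 0[q0]0001 ⊢ 01[q0]001 ⊢ 011[q0]01 ⊢ 0111[q0]1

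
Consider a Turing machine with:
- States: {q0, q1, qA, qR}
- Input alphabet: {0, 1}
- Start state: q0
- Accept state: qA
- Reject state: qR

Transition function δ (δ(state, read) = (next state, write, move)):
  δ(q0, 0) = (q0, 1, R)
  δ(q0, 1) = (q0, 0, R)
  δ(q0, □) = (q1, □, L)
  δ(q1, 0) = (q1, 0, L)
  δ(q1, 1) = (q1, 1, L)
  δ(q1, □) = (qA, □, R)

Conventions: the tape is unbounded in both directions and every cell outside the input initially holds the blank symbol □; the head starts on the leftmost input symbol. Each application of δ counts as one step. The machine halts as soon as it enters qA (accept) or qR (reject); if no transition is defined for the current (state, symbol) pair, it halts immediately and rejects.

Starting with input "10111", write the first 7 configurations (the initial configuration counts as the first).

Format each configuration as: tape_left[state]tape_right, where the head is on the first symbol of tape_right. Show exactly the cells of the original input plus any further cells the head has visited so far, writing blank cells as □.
Step 0: [q0]10111 (head at position 0)
Step 1: δ(q0, 1) = (q0, 0, R)  ⊢  0[q0]0111 (head at position 1)
Step 2: δ(q0, 0) = (q0, 1, R)  ⊢  01[q0]111 (head at position 2)
Step 3: δ(q0, 1) = (q0, 0, R)  ⊢  010[q0]11 (head at position 3)
Step 4: δ(q0, 1) = (q0, 0, R)  ⊢  0100[q0]1 (head at position 4)
Step 5: δ(q0, 1) = (q0, 0, R)  ⊢  01000[q0]□ (head at position 5)
Step 6: δ(q0, □) = (q1, □, L)  ⊢  0100[q1]0□ (head at position 4)

Final answer: [q0]10111 ⊢ 0[q0]0111 ⊢ 01[q0]111 ⊢ 010[q0]11 ⊢ 0100[q0]1 ⊢ 01000[q0]□ ⊢ 0100[q1]0□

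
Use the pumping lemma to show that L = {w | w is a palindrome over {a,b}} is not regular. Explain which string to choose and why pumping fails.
Language: L = {w | w is a palindrome over {a,b}} (strings that read the same forwards and backwards)
Step 1: Assume for contradiction that L is regular, with pumping length p.
Step 2: Choose s = a^p b a^p. Then s ∈ L (it reads the same forwards and backwards) and |s| ≥ p.
Step 3: Consider any decomposition s = xyz with |xy| ≤ p and |y| > 0. Since |xy| ≤ p and the first p symbols of s are all a's, y = a^k for some k with 1 ≤ k ≤ p.
Step 4: Pumping up (i = 2): xy²z = a^(p+k) b a^p. Its reverse is a^p b a^(p+k) ≠ a^(p+k) b a^p (the single b is no longer in the middle), so xy²z is not a palindrome and xy²z ∉ L.
This contradicts the pumping lemma, so L is not regular.

Final answer: Choose s = a^p b a^p. Since |xy| ≤ p, y = a^k with k ≥ 1. Then xy²z = a^(p+k) b a^p is not a palindrome, so ∉ L.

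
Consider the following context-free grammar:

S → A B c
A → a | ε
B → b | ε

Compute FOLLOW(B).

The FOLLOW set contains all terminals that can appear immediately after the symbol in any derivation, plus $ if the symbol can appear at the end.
B occurs in S → A B c, immediately followed by the terminal c. So FOLLOW(B) = {c}.

Final answer: {c}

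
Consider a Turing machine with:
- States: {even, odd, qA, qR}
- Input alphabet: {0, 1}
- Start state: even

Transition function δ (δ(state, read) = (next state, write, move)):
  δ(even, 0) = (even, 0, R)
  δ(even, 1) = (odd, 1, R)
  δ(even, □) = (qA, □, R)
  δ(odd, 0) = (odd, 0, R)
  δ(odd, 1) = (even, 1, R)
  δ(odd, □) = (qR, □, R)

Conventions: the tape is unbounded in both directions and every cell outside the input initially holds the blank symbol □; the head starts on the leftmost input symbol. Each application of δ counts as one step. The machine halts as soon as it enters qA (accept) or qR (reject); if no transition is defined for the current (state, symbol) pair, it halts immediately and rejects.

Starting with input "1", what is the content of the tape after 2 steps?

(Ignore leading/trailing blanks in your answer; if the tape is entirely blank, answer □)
Step 0: [even]1 (head at position 0)
Step 1: δ(even, 1) = (odd, 1, R)  ⊢  1[odd]□ (head at position 1)
Step 2: δ(odd, □) = (qR, □, R)  ⊢  1□[qR]□ (head at position 2)
Tape after 2 steps (ignoring surrounding blanks): 1

Final answer: Tape: 1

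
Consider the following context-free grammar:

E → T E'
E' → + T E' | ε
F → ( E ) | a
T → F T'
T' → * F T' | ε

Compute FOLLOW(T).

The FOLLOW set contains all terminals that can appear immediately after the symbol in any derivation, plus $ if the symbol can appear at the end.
Useful FIRST sets: FIRST(E') = {+, ε}, FIRST(T') = {*, ε} (both E' and T' are nullable).
FOLLOW(E): E is the start symbol → $; E appears in F → ( E ) followed by ')' → FOLLOW(E) = {), $}.
FOLLOW(E'): E' appears at the right end of E → T E' and of E' → + T E', so FOLLOW(E') ⊇ FOLLOW(E) (the second occurrence adds nothing new). FOLLOW(E') = {), $}.
FOLLOW(T): in E → T E' and E' → + T E', T is followed by E': add FIRST(E') minus ε = {+}; since E' is nullable, also add FOLLOW(E) and FOLLOW(E') = {), $}. FOLLOW(T) = {+, ), $}.

Final answer: {$, ), +}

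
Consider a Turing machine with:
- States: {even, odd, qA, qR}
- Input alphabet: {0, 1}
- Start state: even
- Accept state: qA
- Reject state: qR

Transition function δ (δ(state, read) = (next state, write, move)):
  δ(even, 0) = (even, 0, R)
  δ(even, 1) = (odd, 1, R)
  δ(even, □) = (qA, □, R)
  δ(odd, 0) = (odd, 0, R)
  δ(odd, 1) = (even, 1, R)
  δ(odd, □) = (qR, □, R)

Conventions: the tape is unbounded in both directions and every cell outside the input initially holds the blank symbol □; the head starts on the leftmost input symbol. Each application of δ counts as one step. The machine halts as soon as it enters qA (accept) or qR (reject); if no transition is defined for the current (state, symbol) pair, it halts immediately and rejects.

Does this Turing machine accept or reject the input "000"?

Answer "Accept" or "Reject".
Step 0: [even]000 (head at position 0)
Step 1: δ(even, 0) = (even, 0, R)  ⊢  0[even]00 (head at position 1)
Step 2: δ(even, 0) = (even, 0, R)  ⊢  00[even]0 (head at position 2)
Step 3: δ(even, 0) = (even, 0, R)  ⊢  000[even]□ (head at position 3)
Step 4: δ(even, □) = (qA, □, R)  ⊢  000□[qA]□ (head at position 4)
The machine is in qA, so it halts and accepts.

Final answer: Accept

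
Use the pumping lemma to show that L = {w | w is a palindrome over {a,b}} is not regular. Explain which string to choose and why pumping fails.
Language: L = {w | w is a palindrome over {a,b}} (strings that read the same forwards and backwards)
Step 1: Assume for contradiction that L is regular, with pumping length p.
Step 2: Choose s = a^p b a^p. Then s ∈ L (it reads the same forwards and backwards) and |s| ≥ p.
Step 3: Consider any decomposition s = xyz with |xy| ≤ p and |y| > 0. Since |xy| ≤ p and the first p symbols of s are all a's, y = a^k for some k with 1 ≤ k ≤ p.
Step 4: Pumping up (i = 2): xy²z = a^(p+k) b a^p. Its reverse is a^p b a^(p+k) ≠ a^(p+k) b a^p (the single b is no longer in the middle), so xy²z is not a palindrome and xy²z ∉ L.
This contradicts the pumping lemma, so L is not regular.

Final answer: Choose s = a^p b a^p. Since |xy| ≤ p, y = a^k with k ≥ 1. Then xy²z = a^(p+k) b a^p is not a palindrome, so ∉ L.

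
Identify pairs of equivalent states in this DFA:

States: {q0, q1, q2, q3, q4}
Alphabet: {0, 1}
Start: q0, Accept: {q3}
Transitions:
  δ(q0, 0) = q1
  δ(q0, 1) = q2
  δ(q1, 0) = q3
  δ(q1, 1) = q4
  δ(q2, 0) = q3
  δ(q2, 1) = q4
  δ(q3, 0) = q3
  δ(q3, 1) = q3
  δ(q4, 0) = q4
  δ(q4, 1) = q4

Using the table-filling algorithm:
Round 0 – mark pairs where exactly one state is accepting: (q0,q3), (q1,q3), (q2,q3), (q3,q4)
Round 1 – newly marked: (q0,q1) [on 0: q1 vs q3, already marked]; (q0,q2) [on 0: q1 vs q3, already marked]; (q1,q4) [on 0: q3 vs q4, already marked]; (q2,q4) [on 0: q3 vs q4, already marked]
Round 2 – newly marked: (q0,q4) [on 0: q1 vs q4, already marked]
No further pairs can be marked.
(q1, q2) unmarked: δ(q1,0)=q3, δ(q2,0)=q3; δ(q1,1)=q4, δ(q2,1)=q4 → equivalent
Equivalent pairs: (q1, q2)

Final answer: Equivalent pairs: (q1, q2)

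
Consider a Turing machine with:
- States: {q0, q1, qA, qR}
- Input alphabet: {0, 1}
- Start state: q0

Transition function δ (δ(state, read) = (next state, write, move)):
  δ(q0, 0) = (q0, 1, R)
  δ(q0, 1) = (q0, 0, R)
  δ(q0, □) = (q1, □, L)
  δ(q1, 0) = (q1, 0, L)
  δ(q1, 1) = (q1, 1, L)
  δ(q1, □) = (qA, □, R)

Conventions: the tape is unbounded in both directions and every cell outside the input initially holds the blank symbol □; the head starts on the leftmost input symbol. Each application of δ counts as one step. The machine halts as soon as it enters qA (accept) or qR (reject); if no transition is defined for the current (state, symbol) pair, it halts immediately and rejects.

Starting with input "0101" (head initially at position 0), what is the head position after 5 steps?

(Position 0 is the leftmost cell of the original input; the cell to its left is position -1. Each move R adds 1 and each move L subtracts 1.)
Step 0: [q0]0101 (head at position 0)
Step 1: δ(q0, 0) = (q0, 1, R)  ⊢  1[q0]101 (head at position 1)
Step 2: δ(q0, 1) = (q0, 0, R)  ⊢  10[q0]01 (head at position 2)
Step 3: δ(q0, 0) = (q0, 1, R)  ⊢  101[q0]1 (head at position 3)
Step 4: δ(q0, 1) = (q0, 0, R)  ⊢  1010[q0]□ (head at position 4)
Step 5: δ(q0, □) = (q1, □, L)  ⊢  101[q1]0□ (head at position 3)
Head position after 5 steps: 3

Final answer: Position 3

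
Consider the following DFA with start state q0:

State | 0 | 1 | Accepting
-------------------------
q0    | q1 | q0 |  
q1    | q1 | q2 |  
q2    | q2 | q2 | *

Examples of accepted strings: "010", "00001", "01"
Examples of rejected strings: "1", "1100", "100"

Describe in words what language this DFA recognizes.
binary strings containing '01' as a substring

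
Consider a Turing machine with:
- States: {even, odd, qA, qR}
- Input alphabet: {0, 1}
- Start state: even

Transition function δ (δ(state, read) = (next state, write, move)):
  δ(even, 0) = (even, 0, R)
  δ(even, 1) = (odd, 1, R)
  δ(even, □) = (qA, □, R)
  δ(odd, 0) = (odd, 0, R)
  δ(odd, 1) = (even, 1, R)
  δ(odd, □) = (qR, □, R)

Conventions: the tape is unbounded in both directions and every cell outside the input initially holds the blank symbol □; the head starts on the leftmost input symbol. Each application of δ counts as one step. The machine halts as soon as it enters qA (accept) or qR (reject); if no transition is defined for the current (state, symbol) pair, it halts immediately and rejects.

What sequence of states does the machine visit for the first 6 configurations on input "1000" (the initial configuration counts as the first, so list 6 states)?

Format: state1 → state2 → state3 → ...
Step 0: [even]1000 (head at position 0)
Step 1: δ(even, 1) = (odd, 1, R)  ⊢  1[odd]000 (head at position 1)
Step 2: δ(odd, 0) = (odd, 0, R)  ⊢  10[odd]00 (head at position 2)
Step 3: δ(odd, 0) = (odd, 0, R)  ⊢  100[odd]0 (head at position 3)
Step 4: δ(odd, 0) = (odd, 0, R)  ⊢  1000[odd]□ (head at position 4)
Step 5: δ(odd, □) = (qR, □, R)  ⊢  1000□[qR]□ (head at position 5)
Reading off the states of these 6 configurations: even → odd → odd → odd → odd → qR

Final answer: even → odd → odd → odd → odd → qR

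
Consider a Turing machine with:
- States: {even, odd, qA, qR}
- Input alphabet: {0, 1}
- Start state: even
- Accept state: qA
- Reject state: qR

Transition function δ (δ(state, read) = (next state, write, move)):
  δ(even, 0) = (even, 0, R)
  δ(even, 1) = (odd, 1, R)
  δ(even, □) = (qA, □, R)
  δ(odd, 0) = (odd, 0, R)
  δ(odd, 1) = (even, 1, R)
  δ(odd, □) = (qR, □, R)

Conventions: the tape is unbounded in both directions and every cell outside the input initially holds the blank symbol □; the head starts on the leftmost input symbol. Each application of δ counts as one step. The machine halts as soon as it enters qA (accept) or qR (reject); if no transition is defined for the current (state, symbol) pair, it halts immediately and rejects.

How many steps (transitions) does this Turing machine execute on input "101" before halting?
Step 0: [even]101 (head at position 0)
Step 1: δ(even, 1) = (odd, 1, R)  ⊢  1[odd]01 (head at position 1)
Step 2: δ(odd, 0) = (odd, 0, R)  ⊢  10[odd]1 (head at position 2)
Step 3: δ(odd, 1) = (even, 1, R)  ⊢  101[even]□ (head at position 3)
Step 4: δ(even, □) = (qA, □, R)  ⊢  101□[qA]□ (head at position 4)
The machine is in qA, so it halts and accepts.
Number of transitions executed: 4.

Final answer: 4 steps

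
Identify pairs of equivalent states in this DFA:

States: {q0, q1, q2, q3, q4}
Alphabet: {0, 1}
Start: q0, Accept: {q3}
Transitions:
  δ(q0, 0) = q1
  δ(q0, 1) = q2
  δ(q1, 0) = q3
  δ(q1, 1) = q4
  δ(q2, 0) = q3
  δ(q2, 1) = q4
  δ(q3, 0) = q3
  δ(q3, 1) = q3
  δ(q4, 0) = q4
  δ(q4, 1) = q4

Using the table-filling algorithm:
Round 0 – mark pairs where exactly one state is accepting: (q0,q3), (q1,q3), (q2,q3), (q3,q4)
Round 1 – newly marked: (q0,q1) [on 0: q1 vs q3, already marked]; (q0,q2) [on 0: q1 vs q3, already marked]; (q1,q4) [on 0: q3 vs q4, already marked]; (q2,q4) [on 0: q3 vs q4, already marked]
Round 2 – newly marked: (q0,q4) [on 0: q1 vs q4, already marked]
No further pairs can be marked.
(q1, q2) unmarked: δ(q1,0)=q3, δ(q2,0)=q3; δ(q1,1)=q4, δ(q2,1)=q4 → equivalent
Equivalent pairs: (q1, q2)

Final answer: Equivalent pairs: (q1, q2)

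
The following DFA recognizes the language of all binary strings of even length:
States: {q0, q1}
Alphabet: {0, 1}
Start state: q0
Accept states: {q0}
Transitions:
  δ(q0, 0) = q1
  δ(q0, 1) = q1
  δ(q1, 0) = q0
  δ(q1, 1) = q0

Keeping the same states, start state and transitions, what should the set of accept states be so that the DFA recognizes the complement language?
The DFA is complete (every state has a transition on every symbol), so the complement
is recognized by the same DFA with accepting and non-accepting states swapped.
Original accept states: {q0}
Complement accept states = All states - Original accept states
= {q0, q1} - {q0}
= {q1}
Complement language: strings of ODD length

Final answer: {q1}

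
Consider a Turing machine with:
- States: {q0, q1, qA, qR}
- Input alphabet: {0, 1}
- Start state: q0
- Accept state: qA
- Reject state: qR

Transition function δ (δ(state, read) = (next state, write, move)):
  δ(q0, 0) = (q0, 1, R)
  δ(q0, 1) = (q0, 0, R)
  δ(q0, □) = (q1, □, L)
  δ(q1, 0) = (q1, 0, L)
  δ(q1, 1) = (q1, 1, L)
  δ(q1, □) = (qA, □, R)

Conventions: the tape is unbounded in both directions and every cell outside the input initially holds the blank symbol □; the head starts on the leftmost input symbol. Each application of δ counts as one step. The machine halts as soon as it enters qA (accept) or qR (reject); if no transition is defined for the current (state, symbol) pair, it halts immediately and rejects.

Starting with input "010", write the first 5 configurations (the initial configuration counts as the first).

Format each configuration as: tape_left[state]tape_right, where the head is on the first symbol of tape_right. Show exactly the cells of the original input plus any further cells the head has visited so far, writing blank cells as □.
Step 0: [q0]010 (head at position 0)
Step 1: δ(q0, 0) = (q0, 1, R)  ⊢  1[q0]10 (head at position 1)
Step 2: δ(q0, 1) = (q0, 0, R)  ⊢  10[q0]0 (head at position 2)
Step 3: δ(q0, 0) = (q0, 1, R)  ⊢  101[q0]□ (head at position 3)
Step 4: δ(q0, □) = (q1, □, L)  ⊢  10[q1]1□ (head at position 2)

Final answer: [q0]010 ⊢ 1[q0]10 ⊢ 10[q0]0 ⊢ 101[q0]□ ⊢ 10[q1]1□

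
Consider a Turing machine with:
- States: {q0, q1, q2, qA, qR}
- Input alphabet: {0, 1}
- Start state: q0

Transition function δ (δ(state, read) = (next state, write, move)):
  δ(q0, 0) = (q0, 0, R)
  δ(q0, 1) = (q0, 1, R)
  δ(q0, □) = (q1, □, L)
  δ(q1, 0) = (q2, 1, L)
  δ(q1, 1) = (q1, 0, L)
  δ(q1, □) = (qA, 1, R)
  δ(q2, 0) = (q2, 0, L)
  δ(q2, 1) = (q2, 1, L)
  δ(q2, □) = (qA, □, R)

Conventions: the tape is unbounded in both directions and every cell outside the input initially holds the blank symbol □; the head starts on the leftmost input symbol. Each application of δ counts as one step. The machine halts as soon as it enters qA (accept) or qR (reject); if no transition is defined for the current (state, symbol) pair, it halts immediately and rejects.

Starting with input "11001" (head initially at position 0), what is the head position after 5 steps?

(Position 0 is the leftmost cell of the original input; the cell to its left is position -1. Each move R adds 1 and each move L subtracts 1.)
Step 0: [q0]11001 (head at position 0)
Step 1: δ(q0, 1) = (q0, 1, R)  ⊢  1[q0]1001 (head at position 1)
Step 2: δ(q0, 1) = (q0, 1, R)  ⊢  11[q0]001 (head at position 2)
Step 3: δ(q0, 0) = (q0, 0, R)  ⊢  110[q0]01 (head at position 3)
Step 4: δ(q0, 0) = (q0, 0, R)  ⊢  1100[q0]1 (head at position 4)
Step 5: δ(q0, 1) = (q0, 1, R)  ⊢  11001[q0]□ (head at position 5)
Head position after 5 steps: 5

Final answer: Position 5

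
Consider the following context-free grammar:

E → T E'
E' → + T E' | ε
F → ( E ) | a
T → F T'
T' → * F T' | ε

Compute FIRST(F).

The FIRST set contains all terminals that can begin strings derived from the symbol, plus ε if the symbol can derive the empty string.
FIRST(F): F → ( E ) contributes '(' and F → a contributes 'a', so FIRST(F) = {(, a}. F is not nullable.

Final answer: {(, a}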